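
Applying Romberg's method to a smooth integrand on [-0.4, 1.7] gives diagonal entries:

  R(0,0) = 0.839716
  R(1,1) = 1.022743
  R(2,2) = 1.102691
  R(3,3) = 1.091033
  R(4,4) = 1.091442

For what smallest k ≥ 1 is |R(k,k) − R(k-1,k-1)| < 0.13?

|R(1,1) − R(0,0)| = 0.183027 ≥ 0.13
|R(2,2) − R(1,1)| = 0.079948 < 0.13

k = 2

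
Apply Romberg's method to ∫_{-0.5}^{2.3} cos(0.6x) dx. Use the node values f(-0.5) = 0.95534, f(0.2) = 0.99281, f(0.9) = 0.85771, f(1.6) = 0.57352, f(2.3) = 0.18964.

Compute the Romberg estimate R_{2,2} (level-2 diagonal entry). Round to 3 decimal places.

R_{0,0} (trapezoid, 1 panel, h=2.8000): 1.60297
R_{1,0} (trapezoid, 2 panels, h=1.4000): 2.00228
R_{2,0} (trapezoid, 4 panels, h=0.7000): 2.09757
R_{1,1} = 2.00228 + (2.00228 − 1.60297)/3 = 2.13538
R_{2,1} = 2.09757 + (2.09757 − 2.00228)/3 = 2.12933
R_{2,2} = 2.12933 + (2.12933 − 2.13538)/15 = 2.12893

2.129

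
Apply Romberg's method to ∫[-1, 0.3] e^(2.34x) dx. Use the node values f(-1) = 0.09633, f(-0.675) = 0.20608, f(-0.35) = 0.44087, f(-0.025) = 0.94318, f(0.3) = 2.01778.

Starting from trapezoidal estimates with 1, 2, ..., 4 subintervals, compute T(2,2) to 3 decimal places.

T(0,0) (trapezoid, 1 panel, h=1.3000): 1.37417
T(1,0) (trapezoid, 2 panels, h=0.6500): 0.97365
T(2,0) (trapezoid, 4 panels, h=0.3250): 0.86034
T(1,1) = 0.97365 + (0.97365 − 1.37417)/3 = 0.84014
T(2,1) = 0.86034 + (0.86034 − 0.97365)/3 = 0.82257
T(2,2) = 0.82257 + (0.82257 − 0.84014)/15 = 0.82140

0.821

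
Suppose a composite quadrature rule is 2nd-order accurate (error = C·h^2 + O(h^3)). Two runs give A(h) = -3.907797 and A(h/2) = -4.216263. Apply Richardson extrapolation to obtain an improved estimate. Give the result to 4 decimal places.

-4.3191

The leading error scales as h^2; refining by a factor of 2 reduces it by 2^2 = 4.
Extrapolated value = (4·A(h/2) − A(h)) / (4 − 1)
= (4·(-4.216263) − (-3.907797)) / 3
= -12.957255 / 3 = -4.319085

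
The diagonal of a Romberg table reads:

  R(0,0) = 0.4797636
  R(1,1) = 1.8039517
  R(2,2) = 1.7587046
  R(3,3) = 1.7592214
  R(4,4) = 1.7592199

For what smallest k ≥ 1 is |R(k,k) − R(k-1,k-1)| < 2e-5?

k = 4

|R(1,1) − R(0,0)| = 1.3241881 ≥ 2e-5
|R(2,2) − R(1,1)| = 0.0452471 ≥ 2e-5
|R(3,3) − R(2,2)| = 0.0005168 ≥ 2e-5
|R(4,4) − R(3,3)| = 0.0000015 < 2e-5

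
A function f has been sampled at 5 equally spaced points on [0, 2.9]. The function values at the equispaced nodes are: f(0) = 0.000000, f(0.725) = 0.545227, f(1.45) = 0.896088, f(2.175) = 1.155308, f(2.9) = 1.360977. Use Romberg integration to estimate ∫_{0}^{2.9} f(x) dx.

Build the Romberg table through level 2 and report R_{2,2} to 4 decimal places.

2.4069

R_{0,0} (trapezoid, 1 panel, h=2.9000): 1.973417
R_{1,0} (trapezoid, 2 panels, h=1.4500): 2.286036
R_{2,0} (trapezoid, 4 panels, h=0.7250): 2.375906
R_{1,1} = 2.286036 + (2.286036 − 1.973417)/3 = 2.390242
R_{2,1} = 2.375906 + (2.375906 − 2.286036)/3 = 2.405863
R_{2,2} = 2.405863 + (2.405863 − 2.390242)/15 = 2.406904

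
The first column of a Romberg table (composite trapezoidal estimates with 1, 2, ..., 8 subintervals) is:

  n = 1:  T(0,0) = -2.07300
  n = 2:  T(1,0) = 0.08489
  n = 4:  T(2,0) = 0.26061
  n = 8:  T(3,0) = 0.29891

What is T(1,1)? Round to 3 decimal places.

Richardson extrapolation on the trapezoidal column (denominator 4−1=3):
T(1,1) = 0.08489 + (0.08489 − (-2.07300))/3 = 0.80419

0.804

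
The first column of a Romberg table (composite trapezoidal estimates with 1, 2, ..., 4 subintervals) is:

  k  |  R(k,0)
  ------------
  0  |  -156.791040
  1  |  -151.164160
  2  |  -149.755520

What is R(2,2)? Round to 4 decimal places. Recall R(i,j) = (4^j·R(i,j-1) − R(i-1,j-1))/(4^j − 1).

-149.2858

R(1,1) = -151.164160 + (-151.164160 − (-156.791040))/3 = -149.288533
R(2,1) = -149.755520 + (-149.755520 − (-151.164160))/3 = -149.285973
R(2,2) = -149.285973 + (-149.285973 − (-149.288533))/15 = -149.285802
(Column j=1 coincides with Simpson's rule on the same nodes.)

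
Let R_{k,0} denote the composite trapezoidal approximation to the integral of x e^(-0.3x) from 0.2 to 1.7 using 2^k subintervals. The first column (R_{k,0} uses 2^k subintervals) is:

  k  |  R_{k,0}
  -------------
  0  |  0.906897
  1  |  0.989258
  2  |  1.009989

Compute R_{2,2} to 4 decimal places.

Richardson extrapolation on the trapezoidal column (denominator 4−1=3):
R_{1,1} = 0.989258 + (0.989258 − 0.906897)/3 = 1.016712
R_{2,1} = (4·1.009989 − 0.989258) / 3 = 1.016899
R_{2,2} = (16·1.016899 − 1.016712) / 15 = 1.016911
(Column j=1 coincides with Simpson's rule on the same nodes.)

1.0169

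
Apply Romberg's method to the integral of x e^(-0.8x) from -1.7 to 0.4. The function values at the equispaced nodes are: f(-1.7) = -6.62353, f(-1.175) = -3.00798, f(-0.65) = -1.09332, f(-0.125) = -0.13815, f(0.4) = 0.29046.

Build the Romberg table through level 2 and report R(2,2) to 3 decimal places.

-3.690

R(0,0) (trapezoid, 1 panel, h=2.1000): -6.64972
R(1,0) (trapezoid, 2 panels, h=1.0500): -4.47285
R(2,0) (trapezoid, 4 panels, h=0.5250): -3.88814
R(1,1) = -4.47285 + (-4.47285 − (-6.64972))/3 = -3.74723
R(2,1) = -3.88814 + (-3.88814 − (-4.47285))/3 = -3.69324
R(2,2) = -3.69324 + (-3.69324 − (-3.74723))/15 = -3.68964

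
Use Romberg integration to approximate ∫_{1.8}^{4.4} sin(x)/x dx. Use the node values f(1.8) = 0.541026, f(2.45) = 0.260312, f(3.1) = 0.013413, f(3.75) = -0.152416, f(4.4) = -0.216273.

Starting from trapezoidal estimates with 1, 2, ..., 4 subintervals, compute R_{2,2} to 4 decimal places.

0.1701

R_{0,0} (trapezoid, 1 panel, h=2.6000): 0.422179
R_{1,0} (trapezoid, 2 panels, h=1.3000): 0.228526
R_{2,0} (trapezoid, 4 panels, h=0.6500): 0.184396
R_{1,1} = 0.228526 + (0.228526 − 0.422179)/3 = 0.163975
R_{2,1} = 0.184396 + (0.184396 − 0.228526)/3 = 0.169686
R_{2,2} = 0.169686 + (0.169686 − 0.163975)/15 = 0.170067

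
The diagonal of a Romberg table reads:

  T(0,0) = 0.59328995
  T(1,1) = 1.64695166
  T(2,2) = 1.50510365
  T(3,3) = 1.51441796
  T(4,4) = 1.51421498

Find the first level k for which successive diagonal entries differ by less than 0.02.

|T(1,1) − T(0,0)| = 1.05366171 ≥ 0.02
|T(2,2) − T(1,1)| = 0.14184801 ≥ 0.02
|T(3,3) − T(2,2)| = 0.00931431 < 0.02

k = 3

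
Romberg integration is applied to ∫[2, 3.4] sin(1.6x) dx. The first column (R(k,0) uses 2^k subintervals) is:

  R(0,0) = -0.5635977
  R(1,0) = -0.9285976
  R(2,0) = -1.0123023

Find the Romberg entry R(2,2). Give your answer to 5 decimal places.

-1.03953

Richardson extrapolation on the trapezoidal column (denominator 4−1=3):
R(1,1) = (4·(-0.9285976) − (-0.5635977)) / 3 = -1.0502642
R(2,1) = (4·(-1.0123023) − (-0.9285976)) / 3 = -1.0402039
R(2,2) = (16·(-1.0402039) − (-1.0502642)) / 15 = -1.0395332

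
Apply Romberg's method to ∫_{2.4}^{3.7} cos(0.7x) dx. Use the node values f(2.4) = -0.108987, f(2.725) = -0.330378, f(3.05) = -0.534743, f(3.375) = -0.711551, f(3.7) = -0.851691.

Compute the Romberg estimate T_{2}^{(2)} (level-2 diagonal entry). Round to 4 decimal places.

T_{0}^{(0)} (trapezoid, 1 panel, h=1.3000): -0.624441
T_{1}^{(0)} (trapezoid, 2 panels, h=0.6500): -0.659803
T_{2}^{(0)} (trapezoid, 4 panels, h=0.3250): -0.668529
T_{1}^{(1)} = -0.659803 + (-0.659803 − (-0.624441))/3 = -0.671590
T_{2}^{(1)} = -0.668529 + (-0.668529 − (-0.659803))/3 = -0.671438
T_{2}^{(2)} = -0.671438 + (-0.671438 − (-0.671590))/15 = -0.671428

-0.6714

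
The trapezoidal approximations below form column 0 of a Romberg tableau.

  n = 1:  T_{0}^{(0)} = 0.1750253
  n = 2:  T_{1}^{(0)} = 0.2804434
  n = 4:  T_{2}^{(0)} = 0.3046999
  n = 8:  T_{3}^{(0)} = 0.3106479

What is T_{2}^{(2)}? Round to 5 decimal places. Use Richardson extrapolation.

Richardson extrapolation on the trapezoidal column (denominator 4−1=3):
T_{1}^{(1)} = 0.2804434 + (0.2804434 − 0.1750253)/3 = 0.3155828
T_{2}^{(1)} = (4·0.3046999 − 0.2804434) / 3 = 0.3127854
T_{2}^{(2)} = (16·0.3127854 − 0.3155828) / 15 = 0.3125989
(Column j=1 coincides with Simpson's rule on the same nodes.)

0.31260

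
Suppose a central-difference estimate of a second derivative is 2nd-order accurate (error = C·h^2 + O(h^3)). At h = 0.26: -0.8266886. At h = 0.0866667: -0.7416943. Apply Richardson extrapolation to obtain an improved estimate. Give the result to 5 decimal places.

-0.73107

Extrapolated value = (9·A(h/3) − A(h)) / (9 − 1)
= (9·(-0.7416943) − (-0.8266886)) / 8
= -5.8485601 / 8 = -0.7310700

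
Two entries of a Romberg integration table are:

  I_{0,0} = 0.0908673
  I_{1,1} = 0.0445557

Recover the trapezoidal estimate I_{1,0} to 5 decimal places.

0.05613

From I_{1,1} = (4·I_{1,0} − I_{0,0})/3, solve for I_{1,0}:
4·I_{1,0} = 3·0.0445557 + 0.0908673 = 0.2245344
I_{1,0} = 0.0561336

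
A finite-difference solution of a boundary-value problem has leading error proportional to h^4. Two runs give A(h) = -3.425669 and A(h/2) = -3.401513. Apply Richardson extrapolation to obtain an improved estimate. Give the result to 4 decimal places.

-3.3999

Extrapolated value = (16·A(h/2) − A(h)) / (16 − 1)
= (16·(-3.401513) − (-3.425669)) / 15
= -50.998539 / 15 = -3.399903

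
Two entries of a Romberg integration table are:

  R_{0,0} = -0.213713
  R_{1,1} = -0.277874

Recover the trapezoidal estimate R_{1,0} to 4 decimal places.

From R_{1,1} = (4·R_{1,0} − R_{0,0})/3, solve for R_{1,0}:
4·R_{1,0} = 3·(-0.277874) + (-0.213713) = -1.047335
R_{1,0} = -0.261834

-0.2618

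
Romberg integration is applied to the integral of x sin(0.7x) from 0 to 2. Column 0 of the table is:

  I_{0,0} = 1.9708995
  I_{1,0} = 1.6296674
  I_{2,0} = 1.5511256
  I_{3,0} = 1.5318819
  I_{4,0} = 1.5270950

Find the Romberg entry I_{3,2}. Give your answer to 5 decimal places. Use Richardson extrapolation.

1.52550

I_{2,1} = (4·1.5511256 − 1.6296674) / 3 = 1.5249450
I_{3,1} = 1.5318819 + (1.5318819 − 1.5511256)/3 = 1.5254673
I_{3,2} = (16·1.5254673 − 1.5249450) / 15 = 1.5255021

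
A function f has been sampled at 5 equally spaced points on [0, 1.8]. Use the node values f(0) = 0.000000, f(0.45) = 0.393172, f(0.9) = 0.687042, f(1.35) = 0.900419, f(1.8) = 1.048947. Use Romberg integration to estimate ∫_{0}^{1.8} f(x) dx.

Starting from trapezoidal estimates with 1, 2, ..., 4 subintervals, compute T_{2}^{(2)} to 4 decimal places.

T_{0}^{(0)} (trapezoid, 1 panel, h=1.8000): 0.944052
T_{1}^{(0)} (trapezoid, 2 panels, h=0.9000): 1.090364
T_{2}^{(0)} (trapezoid, 4 panels, h=0.4500): 1.127298
T_{1}^{(1)} = 1.090364 + (1.090364 − 0.944052)/3 = 1.139135
T_{2}^{(1)} = 1.127298 + (1.127298 − 1.090364)/3 = 1.139609
T_{2}^{(2)} = 1.139609 + (1.139609 − 1.139135)/15 = 1.139641

1.1396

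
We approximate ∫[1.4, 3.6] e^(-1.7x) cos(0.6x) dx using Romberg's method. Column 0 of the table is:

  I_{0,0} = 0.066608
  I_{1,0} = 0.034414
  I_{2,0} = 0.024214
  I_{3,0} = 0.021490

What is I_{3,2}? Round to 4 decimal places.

0.0206

I_{2,1} = 0.024214 + (0.024214 − 0.034414)/3 = 0.020814
I_{3,1} = (4·0.021490 − 0.024214) / 3 = 0.020582
I_{3,2} = (16·0.020582 − 0.020814) / 15 = 0.020567
(Column j=1 coincides with Simpson's rule on the same nodes.)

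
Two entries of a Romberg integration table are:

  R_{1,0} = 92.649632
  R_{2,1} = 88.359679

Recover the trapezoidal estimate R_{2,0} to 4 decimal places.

89.4322

From R_{2,1} = (4·R_{2,0} − R_{1,0})/3, solve for R_{2,0}:
4·R_{2,0} = 3·88.359679 + 92.649632 = 357.728669
R_{2,0} = 89.432167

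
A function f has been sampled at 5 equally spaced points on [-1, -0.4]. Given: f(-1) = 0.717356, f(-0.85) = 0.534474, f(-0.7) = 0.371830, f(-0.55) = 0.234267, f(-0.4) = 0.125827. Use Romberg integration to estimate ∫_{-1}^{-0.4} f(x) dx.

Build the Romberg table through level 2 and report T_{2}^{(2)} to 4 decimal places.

0.2331

T_{0}^{(0)} (trapezoid, 1 panel, h=0.6000): 0.252955
T_{1}^{(0)} (trapezoid, 2 panels, h=0.3000): 0.238026
T_{2}^{(0)} (trapezoid, 4 panels, h=0.1500): 0.234324
T_{1}^{(1)} = 0.238026 + (0.238026 − 0.252955)/3 = 0.233050
T_{2}^{(1)} = 0.234324 + (0.234324 − 0.238026)/3 = 0.233090
T_{2}^{(2)} = 0.233090 + (0.233090 − 0.233050)/15 = 0.233093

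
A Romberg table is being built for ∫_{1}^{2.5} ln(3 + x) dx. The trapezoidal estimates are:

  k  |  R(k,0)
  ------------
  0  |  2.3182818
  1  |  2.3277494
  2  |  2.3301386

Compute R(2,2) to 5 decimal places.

Richardson extrapolation on the trapezoidal column (denominator 4−1=3):
R(1,1) = (4·2.3277494 − 2.3182818) / 3 = 2.3309053
R(2,1) = 2.3301386 + (2.3301386 − 2.3277494)/3 = 2.3309350
R(2,2) = (16·2.3309350 − 2.3309053) / 15 = 2.3309370

2.33094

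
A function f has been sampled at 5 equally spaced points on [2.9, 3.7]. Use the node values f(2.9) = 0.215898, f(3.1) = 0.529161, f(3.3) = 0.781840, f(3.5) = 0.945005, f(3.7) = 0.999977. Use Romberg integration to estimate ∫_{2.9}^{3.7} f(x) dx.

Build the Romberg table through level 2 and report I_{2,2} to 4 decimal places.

I_{0,0} (trapezoid, 1 panel, h=0.8000): 0.486350
I_{1,0} (trapezoid, 2 panels, h=0.4000): 0.555911
I_{2,0} (trapezoid, 4 panels, h=0.2000): 0.572789
I_{1,1} = 0.555911 + (0.555911 − 0.486350)/3 = 0.579098
I_{2,1} = 0.572789 + (0.572789 − 0.555911)/3 = 0.578415
I_{2,2} = 0.578415 + (0.578415 − 0.579098)/15 = 0.578369

0.5784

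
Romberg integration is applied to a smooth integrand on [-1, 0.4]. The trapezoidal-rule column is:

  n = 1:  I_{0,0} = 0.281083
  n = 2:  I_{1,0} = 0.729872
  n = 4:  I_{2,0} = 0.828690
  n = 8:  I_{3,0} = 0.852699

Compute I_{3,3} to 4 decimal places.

I_{1,1} = (4·0.729872 − 0.281083) / 3 = 0.879468
I_{2,1} = 0.828690 + (0.828690 − 0.729872)/3 = 0.861629
I_{3,1} = 0.852699 + (0.852699 − 0.828690)/3 = 0.860702
I_{2,2} = (16·0.861629 − 0.879468) / 15 = 0.860440
I_{3,2} = (16·0.860702 − 0.861629) / 15 = 0.860640
I_{3,3} = (64·0.860640 − 0.860440) / 63 = 0.860643
(Column j=1 coincides with Simpson's rule on the same nodes.)

0.8606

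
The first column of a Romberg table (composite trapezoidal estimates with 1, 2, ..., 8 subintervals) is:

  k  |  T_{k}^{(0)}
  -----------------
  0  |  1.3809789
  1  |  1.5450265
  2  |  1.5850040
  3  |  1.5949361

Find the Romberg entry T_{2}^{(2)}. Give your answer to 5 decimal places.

T_{1}^{(1)} = (4·1.5450265 − 1.3809789) / 3 = 1.5997090
T_{2}^{(1)} = 1.5850040 + (1.5850040 − 1.5450265)/3 = 1.5983298
T_{2}^{(2)} = (16·1.5983298 − 1.5997090) / 15 = 1.5982379

1.59824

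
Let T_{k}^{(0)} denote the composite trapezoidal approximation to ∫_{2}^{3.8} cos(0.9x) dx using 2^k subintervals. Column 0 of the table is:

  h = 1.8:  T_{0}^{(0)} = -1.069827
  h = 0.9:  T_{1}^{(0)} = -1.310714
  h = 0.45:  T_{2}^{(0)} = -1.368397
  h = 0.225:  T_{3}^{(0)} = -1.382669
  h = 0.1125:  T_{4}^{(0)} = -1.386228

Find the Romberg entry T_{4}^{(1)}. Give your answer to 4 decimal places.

-1.3874

T_{4}^{(1)} = (4·(-1.386228) − (-1.382669)) / 3 = -1.387414
(Column j=1 coincides with Simpson's rule on the same nodes.)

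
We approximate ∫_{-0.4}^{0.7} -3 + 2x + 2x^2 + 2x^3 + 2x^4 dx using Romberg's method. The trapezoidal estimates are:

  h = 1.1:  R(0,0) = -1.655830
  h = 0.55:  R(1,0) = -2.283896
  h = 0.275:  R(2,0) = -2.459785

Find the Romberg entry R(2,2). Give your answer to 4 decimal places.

Richardson extrapolation on the trapezoidal column (denominator 4−1=3):
R(1,1) = (4·(-2.283896) − (-1.655830)) / 3 = -2.493251
R(2,1) = (4·(-2.459785) − (-2.283896)) / 3 = -2.518415
R(2,2) = (16·(-2.518415) − (-2.493251)) / 15 = -2.520093

-2.5201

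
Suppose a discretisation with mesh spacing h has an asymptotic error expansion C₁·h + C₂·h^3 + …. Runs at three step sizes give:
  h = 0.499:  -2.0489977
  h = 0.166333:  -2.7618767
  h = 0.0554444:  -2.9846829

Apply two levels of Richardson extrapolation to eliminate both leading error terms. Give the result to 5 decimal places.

-3.09523

First eliminate the h term (factor 3^1 = 3):
  B₁ = (3·(-2.7618767) − (-2.0489977))/2 = -3.1183162
  B₂ = (3·(-2.9846829) − (-2.7618767))/2 = -3.0960860
Then eliminate the h^3 term (factor 3^3 = 27):
  (27·(-3.0960860) − (-3.1183162))/26 = -3.0952310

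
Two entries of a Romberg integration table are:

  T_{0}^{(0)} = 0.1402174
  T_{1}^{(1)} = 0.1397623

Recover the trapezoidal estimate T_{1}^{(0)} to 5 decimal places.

0.13988

From T_{1}^{(1)} = (4·T_{1}^{(0)} − T_{0}^{(0)})/3, solve for T_{1}^{(0)}:
4·T_{1}^{(0)} = 3·0.1397623 + 0.1402174 = 0.5595043
T_{1}^{(0)} = 0.1398761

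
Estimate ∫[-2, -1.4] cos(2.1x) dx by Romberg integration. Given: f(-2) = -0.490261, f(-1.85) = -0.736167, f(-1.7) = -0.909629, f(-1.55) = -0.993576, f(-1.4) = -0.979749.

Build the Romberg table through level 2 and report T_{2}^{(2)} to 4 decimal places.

-0.5104

T_{0}^{(0)} (trapezoid, 1 panel, h=0.6000): -0.441003
T_{1}^{(0)} (trapezoid, 2 panels, h=0.3000): -0.493390
T_{2}^{(0)} (trapezoid, 4 panels, h=0.1500): -0.506157
T_{1}^{(1)} = -0.493390 + (-0.493390 − (-0.441003))/3 = -0.510852
T_{2}^{(1)} = -0.506157 + (-0.506157 − (-0.493390))/3 = -0.510413
T_{2}^{(2)} = -0.510413 + (-0.510413 − (-0.510852))/15 = -0.510384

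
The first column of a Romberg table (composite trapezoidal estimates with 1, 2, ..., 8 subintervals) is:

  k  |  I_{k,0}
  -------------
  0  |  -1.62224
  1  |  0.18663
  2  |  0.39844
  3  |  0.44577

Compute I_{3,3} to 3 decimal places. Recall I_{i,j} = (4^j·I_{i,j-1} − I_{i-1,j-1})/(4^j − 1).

0.461

Richardson extrapolation on the trapezoidal column (denominator 4−1=3):
I_{1,1} = (4·0.18663 − (-1.62224)) / 3 = 0.78959
I_{2,1} = 0.39844 + (0.39844 − 0.18663)/3 = 0.46904
I_{3,1} = 0.44577 + (0.44577 − 0.39844)/3 = 0.46155
I_{2,2} = 0.46904 + (0.46904 − 0.78959)/15 = 0.44767
I_{3,2} = 0.46155 + (0.46155 − 0.46904)/15 = 0.46105
I_{3,3} = 0.46105 + (0.46105 − 0.44767)/63 = 0.46126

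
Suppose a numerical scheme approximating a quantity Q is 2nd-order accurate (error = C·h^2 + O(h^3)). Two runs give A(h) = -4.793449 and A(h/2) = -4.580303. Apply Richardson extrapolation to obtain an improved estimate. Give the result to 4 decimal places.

-4.5093

Extrapolated value = (4·A(h/2) − A(h)) / (4 − 1)
= (4·(-4.580303) − (-4.793449)) / 3
= -13.527763 / 3 = -4.509254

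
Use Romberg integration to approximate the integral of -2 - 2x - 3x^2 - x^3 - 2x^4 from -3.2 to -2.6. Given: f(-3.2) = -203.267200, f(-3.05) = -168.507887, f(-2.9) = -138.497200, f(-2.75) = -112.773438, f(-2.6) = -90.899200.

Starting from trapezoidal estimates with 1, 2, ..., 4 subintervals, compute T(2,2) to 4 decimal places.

-84.8142

T(0,0) (trapezoid, 1 panel, h=0.6000): -88.249920
T(1,0) (trapezoid, 2 panels, h=0.3000): -85.674120
T(2,0) (trapezoid, 4 panels, h=0.1500): -85.029259
T(1,1) = -85.674120 + (-85.674120 − (-88.249920))/3 = -84.815520
T(2,1) = -85.029259 + (-85.029259 − (-85.674120))/3 = -84.814305
T(2,2) = -84.814305 + (-84.814305 − (-84.815520))/15 = -84.814224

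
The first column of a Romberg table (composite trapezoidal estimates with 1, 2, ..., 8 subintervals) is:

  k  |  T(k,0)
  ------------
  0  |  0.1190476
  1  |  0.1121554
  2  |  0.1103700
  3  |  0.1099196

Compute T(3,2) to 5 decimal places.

0.10977

Richardson extrapolation on the trapezoidal column (denominator 4−1=3):
T(2,1) = 0.1103700 + (0.1103700 − 0.1121554)/3 = 0.1097749
T(3,1) = (4·0.1099196 − 0.1103700) / 3 = 0.1097695
T(3,2) = 0.1097695 + (0.1097695 − 0.1097749)/15 = 0.1097691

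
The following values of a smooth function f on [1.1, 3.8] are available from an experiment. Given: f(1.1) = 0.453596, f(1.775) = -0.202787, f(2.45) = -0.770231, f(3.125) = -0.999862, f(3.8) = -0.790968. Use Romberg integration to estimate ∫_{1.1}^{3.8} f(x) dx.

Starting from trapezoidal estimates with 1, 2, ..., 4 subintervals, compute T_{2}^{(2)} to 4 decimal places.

-1.5027

T_{0}^{(0)} (trapezoid, 1 panel, h=2.7000): -0.455452
T_{1}^{(0)} (trapezoid, 2 panels, h=1.3500): -1.267538
T_{2}^{(0)} (trapezoid, 4 panels, h=0.6750): -1.445557
T_{1}^{(1)} = -1.267538 + (-1.267538 − (-0.455452))/3 = -1.538233
T_{2}^{(1)} = -1.445557 + (-1.445557 − (-1.267538))/3 = -1.504897
T_{2}^{(2)} = -1.504897 + (-1.504897 − (-1.538233))/15 = -1.502675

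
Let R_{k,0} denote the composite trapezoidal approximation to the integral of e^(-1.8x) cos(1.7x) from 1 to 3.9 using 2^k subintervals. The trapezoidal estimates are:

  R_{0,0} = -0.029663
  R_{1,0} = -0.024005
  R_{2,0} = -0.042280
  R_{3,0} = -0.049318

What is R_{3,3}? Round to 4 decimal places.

R_{1,1} = -0.024005 + (-0.024005 − (-0.029663))/3 = -0.022119
R_{2,1} = -0.042280 + (-0.042280 − (-0.024005))/3 = -0.048372
R_{3,1} = (4·(-0.049318) − (-0.042280)) / 3 = -0.051664
R_{2,2} = -0.048372 + (-0.048372 − (-0.022119))/15 = -0.050122
R_{3,2} = (16·(-0.051664) − (-0.048372)) / 15 = -0.051883
R_{3,3} = (64·(-0.051883) − (-0.050122)) / 63 = -0.051911

-0.0519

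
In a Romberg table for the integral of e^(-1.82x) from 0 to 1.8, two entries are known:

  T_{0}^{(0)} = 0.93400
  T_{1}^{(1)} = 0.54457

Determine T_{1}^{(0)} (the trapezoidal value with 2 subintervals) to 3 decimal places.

0.642

From T_{1}^{(1)} = (4·T_{1}^{(0)} − T_{0}^{(0)})/3, solve for T_{1}^{(0)}:
4·T_{1}^{(0)} = 3·0.54457 + 0.93400 = 2.56771
T_{1}^{(0)} = 0.64193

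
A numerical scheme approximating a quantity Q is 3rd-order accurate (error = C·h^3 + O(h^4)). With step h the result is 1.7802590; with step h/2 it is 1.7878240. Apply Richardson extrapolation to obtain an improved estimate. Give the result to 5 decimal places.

1.78890

The leading error scales as h^3; refining by a factor of 2 reduces it by 2^3 = 8.
Extrapolated value = (8·A(h/2) − A(h)) / (8 − 1)
= (8·1.7878240 − 1.7802590) / 7
= 12.5223330 / 7 = 1.7889047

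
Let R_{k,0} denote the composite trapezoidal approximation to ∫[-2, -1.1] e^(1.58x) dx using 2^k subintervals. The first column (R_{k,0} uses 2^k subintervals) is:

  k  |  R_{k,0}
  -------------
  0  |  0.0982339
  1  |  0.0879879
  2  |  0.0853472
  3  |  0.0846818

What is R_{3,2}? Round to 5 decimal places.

0.08446

Richardson extrapolation on the trapezoidal column (denominator 4−1=3):
R_{2,1} = (4·0.0853472 − 0.0879879) / 3 = 0.0844670
R_{3,1} = (4·0.0846818 − 0.0853472) / 3 = 0.0844600
R_{3,2} = 0.0844600 + (0.0844600 − 0.0844670)/15 = 0.0844595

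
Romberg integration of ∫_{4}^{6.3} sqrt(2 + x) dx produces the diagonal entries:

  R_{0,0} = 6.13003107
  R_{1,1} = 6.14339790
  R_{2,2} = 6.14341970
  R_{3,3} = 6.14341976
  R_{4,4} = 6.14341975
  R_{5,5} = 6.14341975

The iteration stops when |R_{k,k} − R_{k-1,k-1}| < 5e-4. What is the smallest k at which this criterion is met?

k = 2

|R_{1,1} − R_{0,0}| = 0.01336683 ≥ 5e-4
|R_{2,2} − R_{1,1}| = 0.00002180 < 5e-4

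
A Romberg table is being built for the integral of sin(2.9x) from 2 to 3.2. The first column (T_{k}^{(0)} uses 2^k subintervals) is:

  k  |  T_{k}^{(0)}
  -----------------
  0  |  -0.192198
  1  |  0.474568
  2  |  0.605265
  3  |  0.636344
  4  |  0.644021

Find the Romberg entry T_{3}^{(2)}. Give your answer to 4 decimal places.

0.6466

Richardson extrapolation on the trapezoidal column (denominator 4−1=3):
T_{2}^{(1)} = (4·0.605265 − 0.474568) / 3 = 0.648831
T_{3}^{(1)} = 0.636344 + (0.636344 − 0.605265)/3 = 0.646704
T_{3}^{(2)} = (16·0.646704 − 0.648831) / 15 = 0.646562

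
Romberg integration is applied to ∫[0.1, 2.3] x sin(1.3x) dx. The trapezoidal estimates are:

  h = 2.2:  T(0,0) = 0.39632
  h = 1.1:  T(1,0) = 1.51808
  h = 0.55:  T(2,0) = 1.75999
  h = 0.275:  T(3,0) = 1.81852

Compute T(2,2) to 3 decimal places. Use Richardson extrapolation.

Richardson extrapolation on the trapezoidal column (denominator 4−1=3):
T(1,1) = (4·1.51808 − 0.39632) / 3 = 1.89200
T(2,1) = 1.75999 + (1.75999 − 1.51808)/3 = 1.84063
T(2,2) = 1.84063 + (1.84063 − 1.89200)/15 = 1.83721

1.837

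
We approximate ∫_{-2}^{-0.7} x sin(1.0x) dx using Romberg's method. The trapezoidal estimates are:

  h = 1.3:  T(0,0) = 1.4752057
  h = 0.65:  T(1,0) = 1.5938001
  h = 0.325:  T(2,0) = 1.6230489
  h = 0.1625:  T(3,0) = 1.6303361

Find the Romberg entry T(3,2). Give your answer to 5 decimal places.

T(2,1) = 1.6230489 + (1.6230489 − 1.5938001)/3 = 1.6327985
T(3,1) = (4·1.6303361 − 1.6230489) / 3 = 1.6327652
T(3,2) = (16·1.6327652 − 1.6327985) / 15 = 1.6327630
(Column j=1 coincides with Simpson's rule on the same nodes.)

1.63276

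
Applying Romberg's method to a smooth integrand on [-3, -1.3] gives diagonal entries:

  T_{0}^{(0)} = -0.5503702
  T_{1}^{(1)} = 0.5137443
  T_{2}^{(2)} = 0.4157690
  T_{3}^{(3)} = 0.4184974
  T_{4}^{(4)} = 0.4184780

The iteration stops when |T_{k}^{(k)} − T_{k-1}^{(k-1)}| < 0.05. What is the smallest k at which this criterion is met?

k = 3

|T_{1}^{(1)} − T_{0}^{(0)}| = 1.0641145 ≥ 0.05
|T_{2}^{(2)} − T_{1}^{(1)}| = 0.0979753 ≥ 0.05
|T_{3}^{(3)} − T_{2}^{(2)}| = 0.0027284 < 0.05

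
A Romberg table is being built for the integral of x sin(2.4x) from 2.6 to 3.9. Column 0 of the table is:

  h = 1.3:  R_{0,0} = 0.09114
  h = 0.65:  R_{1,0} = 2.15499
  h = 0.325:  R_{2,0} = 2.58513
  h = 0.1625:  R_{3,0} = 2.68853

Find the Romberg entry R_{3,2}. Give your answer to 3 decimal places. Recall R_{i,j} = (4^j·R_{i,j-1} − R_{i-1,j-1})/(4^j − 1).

2.723

R_{2,1} = (4·2.58513 − 2.15499) / 3 = 2.72851
R_{3,1} = 2.68853 + (2.68853 − 2.58513)/3 = 2.72300
R_{3,2} = 2.72300 + (2.72300 − 2.72851)/15 = 2.72263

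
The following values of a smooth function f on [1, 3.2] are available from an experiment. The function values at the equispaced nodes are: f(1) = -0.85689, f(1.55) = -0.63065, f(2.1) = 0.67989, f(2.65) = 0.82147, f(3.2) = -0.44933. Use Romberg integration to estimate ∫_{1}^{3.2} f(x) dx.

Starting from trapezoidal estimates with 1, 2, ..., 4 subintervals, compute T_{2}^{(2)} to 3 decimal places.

0.125

T_{0}^{(0)} (trapezoid, 1 panel, h=2.2000): -1.43684
T_{1}^{(0)} (trapezoid, 2 panels, h=1.1000): 0.02946
T_{2}^{(0)} (trapezoid, 4 panels, h=0.5500): 0.11968
T_{1}^{(1)} = 0.02946 + (0.02946 − (-1.43684))/3 = 0.51823
T_{2}^{(1)} = 0.11968 + (0.11968 − 0.02946)/3 = 0.14975
T_{2}^{(2)} = 0.14975 + (0.14975 − 0.51823)/15 = 0.12518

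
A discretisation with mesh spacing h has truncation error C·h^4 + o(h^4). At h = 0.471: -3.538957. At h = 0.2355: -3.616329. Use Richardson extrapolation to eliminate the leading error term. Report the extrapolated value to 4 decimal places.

-3.6215

Extrapolated value = (16·A(h/2) − A(h)) / (16 − 1)
= (16·(-3.616329) − (-3.538957)) / 15
= -54.322307 / 15 = -3.621487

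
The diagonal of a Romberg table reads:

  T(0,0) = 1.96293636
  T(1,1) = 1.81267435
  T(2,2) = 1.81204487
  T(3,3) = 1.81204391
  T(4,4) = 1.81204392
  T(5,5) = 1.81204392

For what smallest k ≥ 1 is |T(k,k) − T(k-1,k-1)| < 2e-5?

|T(1,1) − T(0,0)| = 0.15026201 ≥ 2e-5
|T(2,2) − T(1,1)| = 0.00062948 ≥ 2e-5
|T(3,3) − T(2,2)| = 0.00000096 < 2e-5

k = 3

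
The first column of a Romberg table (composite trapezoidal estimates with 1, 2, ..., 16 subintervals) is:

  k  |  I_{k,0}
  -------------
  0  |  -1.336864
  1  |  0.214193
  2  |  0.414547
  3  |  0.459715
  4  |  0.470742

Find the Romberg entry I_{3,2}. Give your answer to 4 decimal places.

0.4743

Richardson extrapolation on the trapezoidal column (denominator 4−1=3):
I_{2,1} = 0.414547 + (0.414547 − 0.214193)/3 = 0.481332
I_{3,1} = 0.459715 + (0.459715 − 0.414547)/3 = 0.474771
I_{3,2} = (16·0.474771 − 0.481332) / 15 = 0.474334
(Column j=1 coincides with Simpson's rule on the same nodes.)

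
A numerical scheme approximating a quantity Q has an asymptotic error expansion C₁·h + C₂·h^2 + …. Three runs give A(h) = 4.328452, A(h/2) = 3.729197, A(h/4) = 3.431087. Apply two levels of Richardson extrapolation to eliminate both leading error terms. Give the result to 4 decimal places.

3.1340

First eliminate the h term (factor 2^1 = 2):
  B₁ = (2·3.729197 − 4.328452)/1 = 3.129942
  B₂ = (2·3.431087 − 3.729197)/1 = 3.132977
Then eliminate the h^2 term (factor 2^2 = 4):
  (4·3.132977 − 3.129942)/3 = 3.133989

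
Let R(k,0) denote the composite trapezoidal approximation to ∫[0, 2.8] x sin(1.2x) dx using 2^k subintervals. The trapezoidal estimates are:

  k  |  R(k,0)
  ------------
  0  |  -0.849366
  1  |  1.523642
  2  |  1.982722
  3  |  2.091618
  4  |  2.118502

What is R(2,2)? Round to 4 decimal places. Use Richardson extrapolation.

Richardson extrapolation on the trapezoidal column (denominator 4−1=3):
R(1,1) = 1.523642 + (1.523642 − (-0.849366))/3 = 2.314645
R(2,1) = 1.982722 + (1.982722 − 1.523642)/3 = 2.135749
R(2,2) = 2.135749 + (2.135749 − 2.314645)/15 = 2.123823
(Column j=1 coincides with Simpson's rule on the same nodes.)

2.1238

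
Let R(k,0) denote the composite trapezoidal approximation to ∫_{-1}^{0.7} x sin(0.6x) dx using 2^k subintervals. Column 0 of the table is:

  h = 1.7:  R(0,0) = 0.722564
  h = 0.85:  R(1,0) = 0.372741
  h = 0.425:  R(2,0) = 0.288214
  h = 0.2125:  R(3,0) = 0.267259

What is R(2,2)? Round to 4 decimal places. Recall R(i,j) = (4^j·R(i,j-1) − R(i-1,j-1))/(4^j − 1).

0.2603

Richardson extrapolation on the trapezoidal column (denominator 4−1=3):
R(1,1) = 0.372741 + (0.372741 − 0.722564)/3 = 0.256133
R(2,1) = (4·0.288214 − 0.372741) / 3 = 0.260038
R(2,2) = 0.260038 + (0.260038 − 0.256133)/15 = 0.260298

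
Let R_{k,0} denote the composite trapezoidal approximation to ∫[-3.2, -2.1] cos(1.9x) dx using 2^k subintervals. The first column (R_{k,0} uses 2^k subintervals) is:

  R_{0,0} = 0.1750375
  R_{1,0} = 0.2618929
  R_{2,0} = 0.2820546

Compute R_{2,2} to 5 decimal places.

Richardson extrapolation on the trapezoidal column (denominator 4−1=3):
R_{1,1} = (4·0.2618929 − 0.1750375) / 3 = 0.2908447
R_{2,1} = 0.2820546 + (0.2820546 − 0.2618929)/3 = 0.2887752
R_{2,2} = (16·0.2887752 − 0.2908447) / 15 = 0.2886372

0.28864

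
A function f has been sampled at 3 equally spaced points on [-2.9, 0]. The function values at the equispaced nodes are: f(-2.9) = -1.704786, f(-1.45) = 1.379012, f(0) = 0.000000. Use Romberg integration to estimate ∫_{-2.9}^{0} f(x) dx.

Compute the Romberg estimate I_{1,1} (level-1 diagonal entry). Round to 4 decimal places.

I_{0,0} (trapezoid, 1 panel, h=2.9000): -2.471940
I_{1,0} (trapezoid, 2 panels, h=1.4500): 0.763598
I_{1,1} = 0.763598 + (0.763598 − (-2.471940))/3 = 1.842111

1.8421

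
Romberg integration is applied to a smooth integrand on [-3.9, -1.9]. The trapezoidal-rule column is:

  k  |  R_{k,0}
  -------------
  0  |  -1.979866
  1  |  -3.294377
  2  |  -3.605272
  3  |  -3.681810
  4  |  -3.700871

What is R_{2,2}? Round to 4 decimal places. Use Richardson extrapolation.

Richardson extrapolation on the trapezoidal column (denominator 4−1=3):
R_{1,1} = (4·(-3.294377) − (-1.979866)) / 3 = -3.732547
R_{2,1} = (4·(-3.605272) − (-3.294377)) / 3 = -3.708904
R_{2,2} = -3.708904 + (-3.708904 − (-3.732547))/15 = -3.707328
(Column j=1 coincides with Simpson's rule on the same nodes.)

-3.7073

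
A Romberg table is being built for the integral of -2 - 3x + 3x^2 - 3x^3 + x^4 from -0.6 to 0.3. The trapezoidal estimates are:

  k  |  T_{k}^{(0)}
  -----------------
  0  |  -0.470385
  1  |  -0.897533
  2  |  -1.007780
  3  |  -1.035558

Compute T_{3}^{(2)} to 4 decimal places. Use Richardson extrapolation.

-1.0448

Richardson extrapolation on the trapezoidal column (denominator 4−1=3):
T_{2}^{(1)} = (4·(-1.007780) − (-0.897533)) / 3 = -1.044529
T_{3}^{(1)} = -1.035558 + (-1.035558 − (-1.007780))/3 = -1.044817
T_{3}^{(2)} = -1.044817 + (-1.044817 − (-1.044529))/15 = -1.044836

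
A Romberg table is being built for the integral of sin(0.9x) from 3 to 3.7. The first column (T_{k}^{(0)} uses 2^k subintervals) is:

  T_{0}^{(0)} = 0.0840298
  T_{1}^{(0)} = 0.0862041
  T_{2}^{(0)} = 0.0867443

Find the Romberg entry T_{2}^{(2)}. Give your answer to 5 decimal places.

0.08692

Richardson extrapolation on the trapezoidal column (denominator 4−1=3):
T_{1}^{(1)} = 0.0862041 + (0.0862041 − 0.0840298)/3 = 0.0869289
T_{2}^{(1)} = 0.0867443 + (0.0867443 − 0.0862041)/3 = 0.0869244
T_{2}^{(2)} = (16·0.0869244 − 0.0869289) / 15 = 0.0869241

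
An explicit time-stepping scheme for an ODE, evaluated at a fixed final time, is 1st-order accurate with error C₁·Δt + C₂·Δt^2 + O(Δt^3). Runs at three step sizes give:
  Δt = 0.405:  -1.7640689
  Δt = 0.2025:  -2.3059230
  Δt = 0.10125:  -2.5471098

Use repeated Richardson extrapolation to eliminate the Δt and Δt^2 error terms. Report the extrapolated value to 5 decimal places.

First eliminate the Δt term (factor 2^1 = 2):
  B₁ = (2·(-2.3059230) − (-1.7640689))/1 = -2.8477771
  B₂ = (2·(-2.5471098) − (-2.3059230))/1 = -2.7882966
Then eliminate the Δt^2 term (factor 2^2 = 4):
  (4·(-2.7882966) − (-2.8477771))/3 = -2.7684698

-2.76847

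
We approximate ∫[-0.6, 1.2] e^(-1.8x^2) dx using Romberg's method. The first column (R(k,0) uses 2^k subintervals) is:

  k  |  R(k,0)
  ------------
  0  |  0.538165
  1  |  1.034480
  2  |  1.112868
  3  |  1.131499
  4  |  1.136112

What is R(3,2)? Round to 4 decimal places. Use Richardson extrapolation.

1.1376

Richardson extrapolation on the trapezoidal column (denominator 4−1=3):
R(2,1) = 1.112868 + (1.112868 − 1.034480)/3 = 1.138997
R(3,1) = 1.131499 + (1.131499 − 1.112868)/3 = 1.137709
R(3,2) = (16·1.137709 − 1.138997) / 15 = 1.137623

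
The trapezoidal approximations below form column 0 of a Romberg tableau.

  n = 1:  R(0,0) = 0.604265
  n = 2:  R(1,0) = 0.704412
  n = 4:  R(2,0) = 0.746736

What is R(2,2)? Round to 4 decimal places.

0.7624

R(1,1) = 0.704412 + (0.704412 − 0.604265)/3 = 0.737794
R(2,1) = 0.746736 + (0.746736 − 0.704412)/3 = 0.760844
R(2,2) = (16·0.760844 − 0.737794) / 15 = 0.762381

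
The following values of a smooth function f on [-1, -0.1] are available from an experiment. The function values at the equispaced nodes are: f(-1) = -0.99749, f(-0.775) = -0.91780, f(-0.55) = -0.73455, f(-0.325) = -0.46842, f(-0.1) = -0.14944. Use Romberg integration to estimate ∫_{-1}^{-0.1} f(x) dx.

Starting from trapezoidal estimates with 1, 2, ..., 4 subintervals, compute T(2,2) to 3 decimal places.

T(0,0) (trapezoid, 1 panel, h=0.9000): -0.51612
T(1,0) (trapezoid, 2 panels, h=0.4500): -0.58861
T(2,0) (trapezoid, 4 panels, h=0.2250): -0.60620
T(1,1) = -0.58861 + (-0.58861 − (-0.51612))/3 = -0.61277
T(2,1) = -0.60620 + (-0.60620 − (-0.58861))/3 = -0.61206
T(2,2) = -0.61206 + (-0.61206 − (-0.61277))/15 = -0.61201

-0.612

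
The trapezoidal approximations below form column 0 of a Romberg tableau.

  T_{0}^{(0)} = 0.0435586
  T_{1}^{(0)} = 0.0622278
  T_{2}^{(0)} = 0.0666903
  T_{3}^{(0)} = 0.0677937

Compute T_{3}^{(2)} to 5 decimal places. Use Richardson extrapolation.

0.06816

Richardson extrapolation on the trapezoidal column (denominator 4−1=3):
T_{2}^{(1)} = 0.0666903 + (0.0666903 − 0.0622278)/3 = 0.0681778
T_{3}^{(1)} = (4·0.0677937 − 0.0666903) / 3 = 0.0681615
T_{3}^{(2)} = 0.0681615 + (0.0681615 − 0.0681778)/15 = 0.0681604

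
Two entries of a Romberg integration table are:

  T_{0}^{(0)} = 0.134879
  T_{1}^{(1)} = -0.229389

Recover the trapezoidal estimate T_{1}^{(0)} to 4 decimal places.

-0.1383

From T_{1}^{(1)} = (4·T_{1}^{(0)} − T_{0}^{(0)})/3, solve for T_{1}^{(0)}:
4·T_{1}^{(0)} = 3·(-0.229389) + 0.134879 = -0.553288
T_{1}^{(0)} = -0.138322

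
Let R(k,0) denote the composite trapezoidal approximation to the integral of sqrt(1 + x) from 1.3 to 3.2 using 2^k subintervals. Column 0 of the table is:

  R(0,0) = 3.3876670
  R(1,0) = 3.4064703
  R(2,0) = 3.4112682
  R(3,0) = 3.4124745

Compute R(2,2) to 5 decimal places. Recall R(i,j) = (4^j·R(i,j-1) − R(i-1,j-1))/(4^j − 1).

3.41288

Richardson extrapolation on the trapezoidal column (denominator 4−1=3):
R(1,1) = (4·3.4064703 − 3.3876670) / 3 = 3.4127381
R(2,1) = 3.4112682 + (3.4112682 − 3.4064703)/3 = 3.4128675
R(2,2) = (16·3.4128675 − 3.4127381) / 15 = 3.4128761
(Column j=1 coincides with Simpson's rule on the same nodes.)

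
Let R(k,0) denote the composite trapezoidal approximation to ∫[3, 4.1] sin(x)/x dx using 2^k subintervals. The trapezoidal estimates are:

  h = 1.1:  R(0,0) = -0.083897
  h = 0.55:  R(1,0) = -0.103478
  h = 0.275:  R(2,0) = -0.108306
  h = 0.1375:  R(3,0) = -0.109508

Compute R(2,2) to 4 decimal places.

-0.1099

Richardson extrapolation on the trapezoidal column (denominator 4−1=3):
R(1,1) = (4·(-0.103478) − (-0.083897)) / 3 = -0.110005
R(2,1) = -0.108306 + (-0.108306 − (-0.103478))/3 = -0.109915
R(2,2) = -0.109915 + (-0.109915 − (-0.110005))/15 = -0.109909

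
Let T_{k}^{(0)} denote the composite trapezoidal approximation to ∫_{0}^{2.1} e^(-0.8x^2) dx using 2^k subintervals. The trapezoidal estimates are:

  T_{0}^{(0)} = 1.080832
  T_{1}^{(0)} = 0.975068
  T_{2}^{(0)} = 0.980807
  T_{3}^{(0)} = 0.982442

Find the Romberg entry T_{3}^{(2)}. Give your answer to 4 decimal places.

Richardson extrapolation on the trapezoidal column (denominator 4−1=3):
T_{2}^{(1)} = 0.980807 + (0.980807 − 0.975068)/3 = 0.982720
T_{3}^{(1)} = 0.982442 + (0.982442 − 0.980807)/3 = 0.982987
T_{3}^{(2)} = 0.982987 + (0.982987 − 0.982720)/15 = 0.983005

0.9830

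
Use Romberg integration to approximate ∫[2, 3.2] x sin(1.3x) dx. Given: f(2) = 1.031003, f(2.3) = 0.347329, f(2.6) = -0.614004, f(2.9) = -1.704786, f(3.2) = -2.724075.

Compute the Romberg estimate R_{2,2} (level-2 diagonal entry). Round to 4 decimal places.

R_{0,0} (trapezoid, 1 panel, h=1.2000): -1.015843
R_{1,0} (trapezoid, 2 panels, h=0.6000): -0.876324
R_{2,0} (trapezoid, 4 panels, h=0.3000): -0.845399
R_{1,1} = -0.876324 + (-0.876324 − (-1.015843))/3 = -0.829818
R_{2,1} = -0.845399 + (-0.845399 − (-0.876324))/3 = -0.835091
R_{2,2} = -0.835091 + (-0.835091 − (-0.829818))/15 = -0.835443

-0.8354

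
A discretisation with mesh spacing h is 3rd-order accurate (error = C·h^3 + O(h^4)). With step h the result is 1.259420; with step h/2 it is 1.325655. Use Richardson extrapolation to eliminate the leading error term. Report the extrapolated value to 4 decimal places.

Extrapolated value = (8·A(h/2) − A(h)) / (8 − 1)
= (8·1.325655 − 1.259420) / 7
= 9.345820 / 7 = 1.335117

1.3351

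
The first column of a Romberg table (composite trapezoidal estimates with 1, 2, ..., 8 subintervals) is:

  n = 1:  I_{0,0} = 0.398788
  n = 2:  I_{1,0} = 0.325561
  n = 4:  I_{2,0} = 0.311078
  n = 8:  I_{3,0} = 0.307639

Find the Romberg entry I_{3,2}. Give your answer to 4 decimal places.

0.3065

I_{2,1} = 0.311078 + (0.311078 − 0.325561)/3 = 0.306250
I_{3,1} = (4·0.307639 − 0.311078) / 3 = 0.306493
I_{3,2} = 0.306493 + (0.306493 − 0.306250)/15 = 0.306509
(Column j=1 coincides with Simpson's rule on the same nodes.)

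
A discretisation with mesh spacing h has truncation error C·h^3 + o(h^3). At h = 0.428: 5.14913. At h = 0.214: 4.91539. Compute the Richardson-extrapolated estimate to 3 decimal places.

4.882

Extrapolated value = (8·A(h/2) − A(h)) / (8 − 1)
= (8·4.91539 − 5.14913) / 7
= 34.17399 / 7 = 4.88200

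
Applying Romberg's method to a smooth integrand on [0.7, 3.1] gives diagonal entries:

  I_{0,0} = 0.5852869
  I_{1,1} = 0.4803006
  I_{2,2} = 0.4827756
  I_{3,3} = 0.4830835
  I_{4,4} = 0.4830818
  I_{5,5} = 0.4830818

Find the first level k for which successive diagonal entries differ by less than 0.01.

k = 2

|I_{1,1} − I_{0,0}| = 0.1049863 ≥ 0.01
|I_{2,2} − I_{1,1}| = 0.0024750 < 0.01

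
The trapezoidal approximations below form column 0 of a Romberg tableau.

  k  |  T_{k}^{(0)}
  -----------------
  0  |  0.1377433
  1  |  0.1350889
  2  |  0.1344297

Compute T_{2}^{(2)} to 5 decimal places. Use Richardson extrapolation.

Richardson extrapolation on the trapezoidal column (denominator 4−1=3):
T_{1}^{(1)} = (4·0.1350889 − 0.1377433) / 3 = 0.1342041
T_{2}^{(1)} = 0.1344297 + (0.1344297 − 0.1350889)/3 = 0.1342100
T_{2}^{(2)} = (16·0.1342100 − 0.1342041) / 15 = 0.1342104

0.13421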